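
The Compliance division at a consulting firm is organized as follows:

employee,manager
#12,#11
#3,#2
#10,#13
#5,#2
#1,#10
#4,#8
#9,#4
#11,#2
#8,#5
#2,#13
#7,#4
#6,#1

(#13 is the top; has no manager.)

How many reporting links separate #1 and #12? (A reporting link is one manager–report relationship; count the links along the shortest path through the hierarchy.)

#1 is 2 levels below #13, and #12 is 3 levels below #13 (their lowest common manager). The shortest path runs up from #1 to #13 and back down to #12: 2 + 3 = 5 links.

5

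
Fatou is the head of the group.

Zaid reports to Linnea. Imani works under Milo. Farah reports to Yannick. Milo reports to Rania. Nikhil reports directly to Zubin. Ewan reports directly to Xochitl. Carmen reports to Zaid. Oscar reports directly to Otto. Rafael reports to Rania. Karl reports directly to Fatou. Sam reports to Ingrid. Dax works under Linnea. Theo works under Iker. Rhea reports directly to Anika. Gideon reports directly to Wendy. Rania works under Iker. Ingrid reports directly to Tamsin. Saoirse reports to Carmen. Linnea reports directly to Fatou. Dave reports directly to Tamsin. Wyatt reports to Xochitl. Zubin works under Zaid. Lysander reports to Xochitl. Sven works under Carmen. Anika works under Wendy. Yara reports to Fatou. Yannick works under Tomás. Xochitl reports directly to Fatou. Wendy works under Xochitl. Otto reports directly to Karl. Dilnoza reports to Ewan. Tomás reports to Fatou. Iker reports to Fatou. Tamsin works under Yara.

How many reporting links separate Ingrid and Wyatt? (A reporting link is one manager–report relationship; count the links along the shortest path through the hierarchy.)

Ingrid is 3 levels below Fatou, and Wyatt is 2 levels below Fatou (their lowest common manager). The shortest path runs up from Ingrid to Fatou and back down to Wyatt: 3 + 2 = 5 links.

5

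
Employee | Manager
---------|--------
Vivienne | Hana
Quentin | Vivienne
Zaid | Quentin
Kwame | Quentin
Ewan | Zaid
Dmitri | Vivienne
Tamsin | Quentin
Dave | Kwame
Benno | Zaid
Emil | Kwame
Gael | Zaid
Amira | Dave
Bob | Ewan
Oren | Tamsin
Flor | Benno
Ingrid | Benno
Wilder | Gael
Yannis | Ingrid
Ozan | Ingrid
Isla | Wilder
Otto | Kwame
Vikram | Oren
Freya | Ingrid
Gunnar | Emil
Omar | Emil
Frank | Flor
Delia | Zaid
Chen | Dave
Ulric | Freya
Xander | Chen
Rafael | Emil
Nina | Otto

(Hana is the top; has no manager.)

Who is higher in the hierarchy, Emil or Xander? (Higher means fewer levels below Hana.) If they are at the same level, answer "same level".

Emil

Emil is 4 levels below Hana; Xander is 6. Emil is higher.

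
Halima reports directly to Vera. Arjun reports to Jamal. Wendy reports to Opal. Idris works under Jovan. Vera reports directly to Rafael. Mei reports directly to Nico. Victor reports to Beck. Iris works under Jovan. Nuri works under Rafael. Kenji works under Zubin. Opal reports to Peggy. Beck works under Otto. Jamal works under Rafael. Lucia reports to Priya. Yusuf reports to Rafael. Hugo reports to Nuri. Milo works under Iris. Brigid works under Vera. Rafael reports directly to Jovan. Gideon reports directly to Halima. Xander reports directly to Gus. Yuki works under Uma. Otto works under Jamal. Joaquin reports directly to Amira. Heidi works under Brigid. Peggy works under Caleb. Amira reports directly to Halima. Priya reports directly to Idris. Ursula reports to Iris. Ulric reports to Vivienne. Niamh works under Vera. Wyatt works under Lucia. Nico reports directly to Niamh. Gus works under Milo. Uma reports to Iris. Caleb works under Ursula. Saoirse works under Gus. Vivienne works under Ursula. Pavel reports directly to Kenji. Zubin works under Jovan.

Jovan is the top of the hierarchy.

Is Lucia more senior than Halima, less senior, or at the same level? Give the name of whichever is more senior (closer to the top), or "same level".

Both Lucia and Halima are 3 levels below Jovan.

same level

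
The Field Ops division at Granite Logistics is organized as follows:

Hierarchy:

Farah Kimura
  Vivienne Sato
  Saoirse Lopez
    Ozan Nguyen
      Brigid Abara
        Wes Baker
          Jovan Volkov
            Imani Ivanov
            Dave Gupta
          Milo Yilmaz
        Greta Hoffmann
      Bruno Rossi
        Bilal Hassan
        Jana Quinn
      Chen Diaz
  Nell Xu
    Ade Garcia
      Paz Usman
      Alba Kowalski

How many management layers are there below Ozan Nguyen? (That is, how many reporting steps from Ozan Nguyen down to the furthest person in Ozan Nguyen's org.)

The longest chain under Ozan Nguyen runs Ozan Nguyen → Brigid Abara → Wes Baker → Jovan Volkov → Dave Gupta, which is 4 levels below Ozan Nguyen.

4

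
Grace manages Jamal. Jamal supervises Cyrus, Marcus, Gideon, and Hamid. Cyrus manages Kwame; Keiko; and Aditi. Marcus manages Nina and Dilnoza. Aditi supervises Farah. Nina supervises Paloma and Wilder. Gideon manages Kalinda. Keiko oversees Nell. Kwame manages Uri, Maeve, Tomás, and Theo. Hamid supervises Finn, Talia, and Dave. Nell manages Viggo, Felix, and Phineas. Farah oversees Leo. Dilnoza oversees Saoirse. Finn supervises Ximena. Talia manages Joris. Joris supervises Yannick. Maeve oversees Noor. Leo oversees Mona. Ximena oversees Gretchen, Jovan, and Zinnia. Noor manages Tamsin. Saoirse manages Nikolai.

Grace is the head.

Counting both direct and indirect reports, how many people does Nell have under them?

3

Nell directly manages Viggo, Felix, Phineas. Viggo has no reports. Felix has no reports. Phineas has no reports. So Nell's organization is 3 direct reports plus everyone under them: 1 + 1 + 1 = 3.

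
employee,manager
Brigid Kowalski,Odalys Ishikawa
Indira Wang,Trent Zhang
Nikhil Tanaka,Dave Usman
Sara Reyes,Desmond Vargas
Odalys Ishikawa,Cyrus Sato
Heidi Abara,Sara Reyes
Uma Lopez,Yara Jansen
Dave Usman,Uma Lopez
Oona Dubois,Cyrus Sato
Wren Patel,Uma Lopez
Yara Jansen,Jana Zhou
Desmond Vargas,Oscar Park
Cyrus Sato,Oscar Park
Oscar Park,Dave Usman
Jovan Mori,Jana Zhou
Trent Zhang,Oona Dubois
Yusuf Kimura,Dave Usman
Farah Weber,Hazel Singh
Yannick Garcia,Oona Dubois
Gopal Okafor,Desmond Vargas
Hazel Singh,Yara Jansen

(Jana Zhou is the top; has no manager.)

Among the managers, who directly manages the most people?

Dave Usman

Direct-report counts: Jana Zhou has 2; Yara Jansen has 2; Hazel Singh has 1; Uma Lopez has 2; Dave Usman has 3; Oscar Park has 2; Desmond Vargas has 2; Sara Reyes has 1; Cyrus Sato has 2; Odalys Ishikawa has 1; Oona Dubois has 2; Trent Zhang has 1. The largest is 3, held by Dave Usman.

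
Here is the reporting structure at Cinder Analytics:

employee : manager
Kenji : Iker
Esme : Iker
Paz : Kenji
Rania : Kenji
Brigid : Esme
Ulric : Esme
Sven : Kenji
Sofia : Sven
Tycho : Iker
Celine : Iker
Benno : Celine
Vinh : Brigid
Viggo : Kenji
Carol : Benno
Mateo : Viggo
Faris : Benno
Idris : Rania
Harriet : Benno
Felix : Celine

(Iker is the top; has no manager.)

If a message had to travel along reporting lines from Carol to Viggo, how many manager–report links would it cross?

Carol is 3 levels below Iker, and Viggo is 2 levels below Iker (their lowest common manager). The shortest path runs up from Carol to Iker and back down to Viggo: 3 + 2 = 5 links.

5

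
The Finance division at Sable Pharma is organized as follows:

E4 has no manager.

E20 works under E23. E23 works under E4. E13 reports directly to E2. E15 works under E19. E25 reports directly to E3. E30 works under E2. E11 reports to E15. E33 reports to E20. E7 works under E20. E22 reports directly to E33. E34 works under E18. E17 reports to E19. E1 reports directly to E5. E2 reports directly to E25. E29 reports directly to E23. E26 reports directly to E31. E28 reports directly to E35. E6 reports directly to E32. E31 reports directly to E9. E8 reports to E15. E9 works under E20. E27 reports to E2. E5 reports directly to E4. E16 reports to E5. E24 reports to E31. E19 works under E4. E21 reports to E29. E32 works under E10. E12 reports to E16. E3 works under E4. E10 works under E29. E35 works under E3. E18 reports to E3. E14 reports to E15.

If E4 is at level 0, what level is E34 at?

Chain from E34 up to E4: E34 → E18 → E3 → E4. That is 3 steps up, so E34 is 3 levels below E4.

3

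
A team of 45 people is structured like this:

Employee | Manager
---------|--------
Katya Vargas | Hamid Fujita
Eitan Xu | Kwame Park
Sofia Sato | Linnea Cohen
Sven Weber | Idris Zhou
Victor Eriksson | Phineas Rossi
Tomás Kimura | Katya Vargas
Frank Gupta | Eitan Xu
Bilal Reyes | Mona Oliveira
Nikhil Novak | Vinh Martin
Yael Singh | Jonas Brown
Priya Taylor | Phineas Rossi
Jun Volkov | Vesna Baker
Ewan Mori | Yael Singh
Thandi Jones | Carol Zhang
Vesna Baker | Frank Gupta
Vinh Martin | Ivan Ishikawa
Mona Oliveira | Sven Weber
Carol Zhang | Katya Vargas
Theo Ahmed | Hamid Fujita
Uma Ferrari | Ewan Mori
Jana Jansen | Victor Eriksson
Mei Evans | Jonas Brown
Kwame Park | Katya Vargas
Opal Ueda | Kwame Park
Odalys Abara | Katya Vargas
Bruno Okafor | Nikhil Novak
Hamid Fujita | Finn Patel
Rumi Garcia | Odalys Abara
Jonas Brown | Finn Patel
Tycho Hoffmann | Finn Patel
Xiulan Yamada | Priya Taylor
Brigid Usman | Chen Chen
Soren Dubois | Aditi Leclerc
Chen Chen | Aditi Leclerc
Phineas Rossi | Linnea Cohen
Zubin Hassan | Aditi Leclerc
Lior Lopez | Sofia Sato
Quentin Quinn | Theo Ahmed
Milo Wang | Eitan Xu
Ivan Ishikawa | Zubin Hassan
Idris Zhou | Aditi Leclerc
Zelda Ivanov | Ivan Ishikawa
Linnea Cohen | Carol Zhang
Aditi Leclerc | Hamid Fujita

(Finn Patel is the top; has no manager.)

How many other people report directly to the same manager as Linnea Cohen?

Linnea Cohen reports to Carol Zhang. Carol Zhang's other direct reports are Thandi Jones — 1 peer.

1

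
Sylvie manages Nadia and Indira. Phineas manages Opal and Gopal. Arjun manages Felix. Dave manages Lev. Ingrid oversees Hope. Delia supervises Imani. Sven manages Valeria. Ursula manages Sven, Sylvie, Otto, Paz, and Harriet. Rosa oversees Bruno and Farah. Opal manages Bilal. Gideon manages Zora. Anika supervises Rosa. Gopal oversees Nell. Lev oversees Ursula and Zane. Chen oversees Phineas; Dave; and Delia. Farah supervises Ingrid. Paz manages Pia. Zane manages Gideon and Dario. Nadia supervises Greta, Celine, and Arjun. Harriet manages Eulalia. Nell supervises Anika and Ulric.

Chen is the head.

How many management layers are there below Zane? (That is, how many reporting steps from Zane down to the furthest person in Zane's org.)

2

The longest chain under Zane runs Zane → Gideon → Zora, which is 2 levels below Zane.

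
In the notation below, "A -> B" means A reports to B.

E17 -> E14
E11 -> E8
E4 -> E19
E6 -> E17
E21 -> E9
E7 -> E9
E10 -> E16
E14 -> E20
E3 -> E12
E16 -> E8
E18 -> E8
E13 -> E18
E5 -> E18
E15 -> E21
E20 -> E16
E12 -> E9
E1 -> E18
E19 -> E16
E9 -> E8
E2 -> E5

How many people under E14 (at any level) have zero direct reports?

The only person in E14's organization with no one reporting to them is E6. That is 1.

1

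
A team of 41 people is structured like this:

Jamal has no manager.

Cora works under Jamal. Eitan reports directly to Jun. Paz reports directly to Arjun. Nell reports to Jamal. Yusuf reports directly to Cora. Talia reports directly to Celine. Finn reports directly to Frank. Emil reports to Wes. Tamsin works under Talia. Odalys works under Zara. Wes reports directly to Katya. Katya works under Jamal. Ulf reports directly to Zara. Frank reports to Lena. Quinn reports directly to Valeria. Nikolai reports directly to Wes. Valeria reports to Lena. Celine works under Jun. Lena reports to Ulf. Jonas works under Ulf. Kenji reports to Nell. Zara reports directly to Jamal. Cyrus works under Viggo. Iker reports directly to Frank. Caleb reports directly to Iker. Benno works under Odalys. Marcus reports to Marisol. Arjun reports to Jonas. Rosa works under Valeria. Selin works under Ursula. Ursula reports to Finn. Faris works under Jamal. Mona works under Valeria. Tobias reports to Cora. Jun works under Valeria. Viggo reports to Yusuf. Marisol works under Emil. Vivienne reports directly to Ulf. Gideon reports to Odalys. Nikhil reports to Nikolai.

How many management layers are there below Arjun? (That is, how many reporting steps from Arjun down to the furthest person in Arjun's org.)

The longest chain under Arjun runs Arjun → Paz, which is 1 level below Arjun.

1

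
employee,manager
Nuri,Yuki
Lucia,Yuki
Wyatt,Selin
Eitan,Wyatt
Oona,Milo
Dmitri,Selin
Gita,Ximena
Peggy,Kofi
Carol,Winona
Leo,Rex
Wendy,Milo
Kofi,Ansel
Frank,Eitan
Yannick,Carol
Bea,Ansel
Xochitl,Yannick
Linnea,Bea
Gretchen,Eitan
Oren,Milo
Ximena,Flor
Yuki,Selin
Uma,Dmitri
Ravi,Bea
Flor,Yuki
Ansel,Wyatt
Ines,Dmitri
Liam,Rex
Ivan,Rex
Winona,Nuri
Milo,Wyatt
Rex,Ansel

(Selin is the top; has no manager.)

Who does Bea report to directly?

Ansel

Bea reports directly to Ansel.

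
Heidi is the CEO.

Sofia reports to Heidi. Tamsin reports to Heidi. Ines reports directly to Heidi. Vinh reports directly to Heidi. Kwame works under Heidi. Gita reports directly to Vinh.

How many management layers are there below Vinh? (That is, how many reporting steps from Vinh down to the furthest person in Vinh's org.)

The longest chain under Vinh runs Vinh → Gita, which is 1 level below Vinh.

1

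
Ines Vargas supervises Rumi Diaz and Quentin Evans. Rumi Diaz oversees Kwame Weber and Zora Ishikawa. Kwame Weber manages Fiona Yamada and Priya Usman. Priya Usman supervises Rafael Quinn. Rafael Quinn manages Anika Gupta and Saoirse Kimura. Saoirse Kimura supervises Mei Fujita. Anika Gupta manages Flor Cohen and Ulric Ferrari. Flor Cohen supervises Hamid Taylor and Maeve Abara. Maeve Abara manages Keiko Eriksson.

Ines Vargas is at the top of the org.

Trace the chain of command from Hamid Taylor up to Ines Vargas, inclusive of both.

Hamid Taylor -> Flor Cohen -> Anika Gupta -> Rafael Quinn -> Priya Usman -> Kwame Weber -> Rumi Diaz -> Ines Vargas

Hamid Taylor reports to Flor Cohen. Flor Cohen reports to Anika Gupta. Anika Gupta reports to Rafael Quinn. Rafael Quinn reports to Priya Usman. Priya Usman reports to Kwame Weber. Kwame Weber reports to Rumi Diaz. Rumi Diaz reports to Ines Vargas. Ines Vargas is at the top.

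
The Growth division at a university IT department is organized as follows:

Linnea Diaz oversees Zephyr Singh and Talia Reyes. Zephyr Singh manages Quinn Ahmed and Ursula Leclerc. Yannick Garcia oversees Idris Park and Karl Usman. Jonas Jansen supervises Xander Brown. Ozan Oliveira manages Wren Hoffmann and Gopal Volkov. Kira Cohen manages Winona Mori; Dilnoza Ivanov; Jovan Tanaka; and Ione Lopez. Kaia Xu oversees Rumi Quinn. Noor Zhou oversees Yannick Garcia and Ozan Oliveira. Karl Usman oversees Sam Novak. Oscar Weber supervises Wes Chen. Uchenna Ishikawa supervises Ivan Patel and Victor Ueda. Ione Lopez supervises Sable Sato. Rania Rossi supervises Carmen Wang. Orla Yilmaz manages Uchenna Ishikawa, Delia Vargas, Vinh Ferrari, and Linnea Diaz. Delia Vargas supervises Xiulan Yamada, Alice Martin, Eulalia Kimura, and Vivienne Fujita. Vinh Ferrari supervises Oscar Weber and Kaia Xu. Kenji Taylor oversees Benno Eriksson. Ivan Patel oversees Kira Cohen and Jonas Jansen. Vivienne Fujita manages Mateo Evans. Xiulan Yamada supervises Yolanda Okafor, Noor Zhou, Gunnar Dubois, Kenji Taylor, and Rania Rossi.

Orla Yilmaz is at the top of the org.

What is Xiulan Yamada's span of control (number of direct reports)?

Xiulan Yamada directly manages Yolanda Okafor, Noor Zhou, Gunnar Dubois, Kenji Taylor, Rania Rossi. That is 5 direct reports.

5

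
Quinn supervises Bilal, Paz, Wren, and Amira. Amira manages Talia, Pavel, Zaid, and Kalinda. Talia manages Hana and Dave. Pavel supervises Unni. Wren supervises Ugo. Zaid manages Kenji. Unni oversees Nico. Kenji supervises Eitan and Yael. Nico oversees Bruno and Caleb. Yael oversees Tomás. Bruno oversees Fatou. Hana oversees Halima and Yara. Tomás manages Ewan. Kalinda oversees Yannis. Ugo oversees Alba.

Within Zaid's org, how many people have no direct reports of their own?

The people in Zaid's organization with no one reporting to them are Eitan, Ewan. That is 2.

2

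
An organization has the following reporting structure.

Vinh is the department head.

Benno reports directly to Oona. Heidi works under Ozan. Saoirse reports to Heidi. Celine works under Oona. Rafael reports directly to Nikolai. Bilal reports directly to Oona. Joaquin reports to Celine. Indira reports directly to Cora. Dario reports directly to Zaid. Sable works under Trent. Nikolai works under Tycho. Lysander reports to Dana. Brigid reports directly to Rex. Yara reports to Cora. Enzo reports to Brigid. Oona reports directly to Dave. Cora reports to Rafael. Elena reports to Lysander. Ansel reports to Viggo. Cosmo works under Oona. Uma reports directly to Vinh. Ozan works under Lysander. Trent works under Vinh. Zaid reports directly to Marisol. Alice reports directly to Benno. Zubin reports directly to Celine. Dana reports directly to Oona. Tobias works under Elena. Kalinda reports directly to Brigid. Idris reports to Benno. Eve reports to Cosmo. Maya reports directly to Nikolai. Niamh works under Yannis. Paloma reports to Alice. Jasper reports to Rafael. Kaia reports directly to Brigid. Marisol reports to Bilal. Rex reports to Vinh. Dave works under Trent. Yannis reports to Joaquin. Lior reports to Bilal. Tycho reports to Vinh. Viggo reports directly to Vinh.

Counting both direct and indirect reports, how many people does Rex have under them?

4

Rex directly manages Brigid. Under Brigid: Kaia, Enzo, Kalinda (3). That's 4 in total.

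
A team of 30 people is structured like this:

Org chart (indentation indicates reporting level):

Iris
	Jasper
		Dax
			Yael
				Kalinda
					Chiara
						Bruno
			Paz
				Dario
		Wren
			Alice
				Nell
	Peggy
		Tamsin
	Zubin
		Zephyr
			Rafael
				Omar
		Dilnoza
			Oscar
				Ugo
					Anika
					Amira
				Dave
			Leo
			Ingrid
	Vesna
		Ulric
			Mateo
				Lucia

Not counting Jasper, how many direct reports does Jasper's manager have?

Jasper reports to Iris. Iris's other direct reports are Peggy, Zubin, Vesna — 3 peers.

3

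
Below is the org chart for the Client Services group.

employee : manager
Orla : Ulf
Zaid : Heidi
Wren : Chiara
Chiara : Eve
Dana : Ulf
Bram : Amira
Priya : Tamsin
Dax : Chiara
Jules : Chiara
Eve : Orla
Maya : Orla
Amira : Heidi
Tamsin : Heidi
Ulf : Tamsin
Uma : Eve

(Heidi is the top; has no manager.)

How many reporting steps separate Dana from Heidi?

3

Chain from Dana up to Heidi: Dana → Ulf → Tamsin → Heidi. That is 3 steps up, so Dana is 3 levels below Heidi.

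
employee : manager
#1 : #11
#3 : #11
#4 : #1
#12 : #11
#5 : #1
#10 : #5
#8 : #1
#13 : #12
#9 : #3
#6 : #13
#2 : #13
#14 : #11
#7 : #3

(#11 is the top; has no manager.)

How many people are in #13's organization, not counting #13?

2

#13 directly manages #6, #2. #6 has no reports. #2 has no reports. So #13's organization is 2 direct reports plus everyone under them: 1 + 1 = 2.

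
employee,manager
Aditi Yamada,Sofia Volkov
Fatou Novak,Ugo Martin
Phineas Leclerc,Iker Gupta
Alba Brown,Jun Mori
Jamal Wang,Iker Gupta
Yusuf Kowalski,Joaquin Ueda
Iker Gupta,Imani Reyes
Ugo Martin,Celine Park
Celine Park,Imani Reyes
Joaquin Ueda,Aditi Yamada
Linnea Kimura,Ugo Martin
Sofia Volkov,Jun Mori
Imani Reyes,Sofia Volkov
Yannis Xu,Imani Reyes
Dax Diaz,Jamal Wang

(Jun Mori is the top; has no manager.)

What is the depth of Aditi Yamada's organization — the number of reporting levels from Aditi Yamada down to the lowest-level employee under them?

The longest chain under Aditi Yamada runs Aditi Yamada → Joaquin Ueda → Yusuf Kowalski, which is 2 levels below Aditi Yamada.

2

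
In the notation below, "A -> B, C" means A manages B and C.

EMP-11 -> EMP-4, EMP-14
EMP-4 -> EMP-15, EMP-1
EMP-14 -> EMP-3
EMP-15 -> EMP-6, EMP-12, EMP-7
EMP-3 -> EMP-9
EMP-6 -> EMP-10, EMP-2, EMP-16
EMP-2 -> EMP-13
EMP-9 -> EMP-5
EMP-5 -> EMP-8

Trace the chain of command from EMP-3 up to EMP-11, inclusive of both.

EMP-3 -> EMP-14 -> EMP-11

EMP-3 reports to EMP-14. EMP-14 reports to EMP-11. EMP-11 is at the top.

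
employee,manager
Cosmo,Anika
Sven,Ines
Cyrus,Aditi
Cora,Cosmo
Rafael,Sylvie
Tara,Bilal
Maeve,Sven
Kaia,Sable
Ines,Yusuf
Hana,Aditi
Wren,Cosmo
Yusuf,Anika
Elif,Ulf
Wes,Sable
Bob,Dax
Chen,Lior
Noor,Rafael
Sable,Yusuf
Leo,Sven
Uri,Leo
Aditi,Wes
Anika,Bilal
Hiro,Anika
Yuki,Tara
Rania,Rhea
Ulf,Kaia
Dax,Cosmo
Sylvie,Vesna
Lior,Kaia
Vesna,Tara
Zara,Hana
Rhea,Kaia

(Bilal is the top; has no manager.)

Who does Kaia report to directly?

Sable

Kaia reports directly to Sable.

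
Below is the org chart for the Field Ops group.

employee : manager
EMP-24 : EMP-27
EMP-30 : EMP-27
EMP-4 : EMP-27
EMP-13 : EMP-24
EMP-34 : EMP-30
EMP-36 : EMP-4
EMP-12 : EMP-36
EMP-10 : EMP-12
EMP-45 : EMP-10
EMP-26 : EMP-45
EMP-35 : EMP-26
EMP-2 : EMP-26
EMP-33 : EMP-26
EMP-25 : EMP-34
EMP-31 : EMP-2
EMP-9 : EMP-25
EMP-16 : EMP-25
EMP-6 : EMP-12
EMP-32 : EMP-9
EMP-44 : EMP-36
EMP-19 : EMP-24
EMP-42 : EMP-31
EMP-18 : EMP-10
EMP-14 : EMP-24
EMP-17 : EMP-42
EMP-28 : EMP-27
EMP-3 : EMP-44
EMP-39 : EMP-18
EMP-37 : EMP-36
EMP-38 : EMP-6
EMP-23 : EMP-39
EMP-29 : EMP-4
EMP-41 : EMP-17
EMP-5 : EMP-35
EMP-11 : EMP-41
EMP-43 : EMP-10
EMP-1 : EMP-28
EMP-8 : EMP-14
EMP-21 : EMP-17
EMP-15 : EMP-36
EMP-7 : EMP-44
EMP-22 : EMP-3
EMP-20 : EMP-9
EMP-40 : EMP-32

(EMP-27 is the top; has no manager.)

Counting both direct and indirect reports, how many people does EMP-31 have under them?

5

EMP-31 directly manages EMP-42. Under EMP-42: EMP-17, EMP-21, EMP-41, EMP-11 (4). That's 5 in total.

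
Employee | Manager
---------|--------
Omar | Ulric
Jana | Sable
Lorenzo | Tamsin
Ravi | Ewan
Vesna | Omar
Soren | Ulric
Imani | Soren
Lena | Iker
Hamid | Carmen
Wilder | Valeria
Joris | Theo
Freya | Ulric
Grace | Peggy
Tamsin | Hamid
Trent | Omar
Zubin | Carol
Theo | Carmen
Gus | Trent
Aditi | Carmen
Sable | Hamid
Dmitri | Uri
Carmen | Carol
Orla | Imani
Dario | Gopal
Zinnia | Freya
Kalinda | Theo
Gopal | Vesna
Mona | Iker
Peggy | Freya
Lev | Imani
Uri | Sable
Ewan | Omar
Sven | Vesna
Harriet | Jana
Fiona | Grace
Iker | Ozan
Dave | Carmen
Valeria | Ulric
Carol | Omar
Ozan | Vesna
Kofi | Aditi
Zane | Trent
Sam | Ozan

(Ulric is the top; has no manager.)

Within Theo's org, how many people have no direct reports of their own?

2

The people in Theo's organization with no one reporting to them are Kalinda, Joris. That is 2.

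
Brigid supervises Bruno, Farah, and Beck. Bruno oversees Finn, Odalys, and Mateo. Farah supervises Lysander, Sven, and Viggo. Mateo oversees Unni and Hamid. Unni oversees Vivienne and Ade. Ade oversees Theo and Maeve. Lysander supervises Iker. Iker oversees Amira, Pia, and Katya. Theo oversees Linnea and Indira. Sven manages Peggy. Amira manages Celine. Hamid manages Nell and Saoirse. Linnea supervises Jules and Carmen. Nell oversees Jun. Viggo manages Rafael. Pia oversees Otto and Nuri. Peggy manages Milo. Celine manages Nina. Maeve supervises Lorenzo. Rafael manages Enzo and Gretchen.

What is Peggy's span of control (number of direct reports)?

1

Peggy directly manages Milo. That is 1 direct report.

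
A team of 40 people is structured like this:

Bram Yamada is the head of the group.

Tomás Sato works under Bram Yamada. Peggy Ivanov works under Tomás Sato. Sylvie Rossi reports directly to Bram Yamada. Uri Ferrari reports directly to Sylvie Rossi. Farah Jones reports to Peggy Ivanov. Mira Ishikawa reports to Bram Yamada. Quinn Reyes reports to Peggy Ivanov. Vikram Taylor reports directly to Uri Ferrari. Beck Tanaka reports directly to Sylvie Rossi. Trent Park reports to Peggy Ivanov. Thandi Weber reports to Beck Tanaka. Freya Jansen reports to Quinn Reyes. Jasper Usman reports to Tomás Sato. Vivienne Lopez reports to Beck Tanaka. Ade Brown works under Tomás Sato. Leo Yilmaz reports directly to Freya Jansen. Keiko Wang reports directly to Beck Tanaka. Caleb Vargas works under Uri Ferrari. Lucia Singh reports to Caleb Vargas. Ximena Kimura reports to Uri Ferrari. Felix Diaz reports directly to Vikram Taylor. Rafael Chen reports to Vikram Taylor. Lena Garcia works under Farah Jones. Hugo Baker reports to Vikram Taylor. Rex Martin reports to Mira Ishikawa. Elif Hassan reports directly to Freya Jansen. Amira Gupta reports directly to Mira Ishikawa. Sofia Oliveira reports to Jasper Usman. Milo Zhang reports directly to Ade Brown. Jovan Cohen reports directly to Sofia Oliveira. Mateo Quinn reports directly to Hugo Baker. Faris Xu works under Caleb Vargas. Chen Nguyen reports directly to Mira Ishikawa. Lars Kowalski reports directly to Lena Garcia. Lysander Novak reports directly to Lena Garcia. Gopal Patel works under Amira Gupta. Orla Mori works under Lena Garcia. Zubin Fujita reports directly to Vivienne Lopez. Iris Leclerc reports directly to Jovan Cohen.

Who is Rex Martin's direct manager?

Rex Martin reports directly to Mira Ishikawa.

Mira Ishikawa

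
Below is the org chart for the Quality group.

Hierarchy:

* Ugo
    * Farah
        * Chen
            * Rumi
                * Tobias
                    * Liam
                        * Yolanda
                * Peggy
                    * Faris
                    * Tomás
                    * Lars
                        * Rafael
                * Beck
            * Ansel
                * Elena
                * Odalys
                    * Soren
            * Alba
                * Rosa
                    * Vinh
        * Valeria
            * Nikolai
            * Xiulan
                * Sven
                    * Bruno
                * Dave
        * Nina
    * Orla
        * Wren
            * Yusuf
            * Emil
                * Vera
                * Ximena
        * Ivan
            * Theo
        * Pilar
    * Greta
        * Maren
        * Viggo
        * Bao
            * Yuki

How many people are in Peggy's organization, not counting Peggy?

4

Peggy directly manages Faris, Tomás, Lars. Faris has no reports. Tomás has no reports. Under Lars: Rafael (1). So Peggy's organization is 3 direct reports plus everyone under them: 1 + 1 + 2 = 4.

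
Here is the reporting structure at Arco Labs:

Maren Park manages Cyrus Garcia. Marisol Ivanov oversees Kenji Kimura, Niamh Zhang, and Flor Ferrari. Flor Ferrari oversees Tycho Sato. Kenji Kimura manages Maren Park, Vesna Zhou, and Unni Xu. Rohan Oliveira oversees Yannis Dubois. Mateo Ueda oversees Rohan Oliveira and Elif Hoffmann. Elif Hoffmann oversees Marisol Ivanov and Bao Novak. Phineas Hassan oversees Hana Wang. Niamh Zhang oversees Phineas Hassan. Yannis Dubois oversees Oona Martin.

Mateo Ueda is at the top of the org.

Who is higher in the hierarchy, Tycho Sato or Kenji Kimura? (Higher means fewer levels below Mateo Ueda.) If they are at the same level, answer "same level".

Kenji Kimura

Tycho Sato is 4 levels below Mateo Ueda; Kenji Kimura is 3. Kenji Kimura is higher.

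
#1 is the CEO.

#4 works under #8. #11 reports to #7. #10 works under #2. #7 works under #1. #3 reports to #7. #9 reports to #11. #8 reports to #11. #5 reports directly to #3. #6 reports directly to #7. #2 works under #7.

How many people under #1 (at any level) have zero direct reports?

The people in #1's organization with no one reporting to them are #6, #10, #4, #9, #5. That is 5.

5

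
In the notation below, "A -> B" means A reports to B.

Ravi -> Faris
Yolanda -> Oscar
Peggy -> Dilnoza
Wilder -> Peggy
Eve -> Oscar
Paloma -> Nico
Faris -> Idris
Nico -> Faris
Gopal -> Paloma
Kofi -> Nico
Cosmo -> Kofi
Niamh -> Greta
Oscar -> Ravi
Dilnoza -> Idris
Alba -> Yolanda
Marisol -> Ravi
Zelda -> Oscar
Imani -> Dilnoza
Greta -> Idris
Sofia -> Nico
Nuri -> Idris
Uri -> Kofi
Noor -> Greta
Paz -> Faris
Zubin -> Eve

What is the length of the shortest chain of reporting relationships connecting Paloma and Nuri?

4

Paloma is 3 levels below Idris, and Nuri is 1 level below Idris (their lowest common manager). The shortest path runs up from Paloma to Idris and back down to Nuri: 3 + 1 = 4 links.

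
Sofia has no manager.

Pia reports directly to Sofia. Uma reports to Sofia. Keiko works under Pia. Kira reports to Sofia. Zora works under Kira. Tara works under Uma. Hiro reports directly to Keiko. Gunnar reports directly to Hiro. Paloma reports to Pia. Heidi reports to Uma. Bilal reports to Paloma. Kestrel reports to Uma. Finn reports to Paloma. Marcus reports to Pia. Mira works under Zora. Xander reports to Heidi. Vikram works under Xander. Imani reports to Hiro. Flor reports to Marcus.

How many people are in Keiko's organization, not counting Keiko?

3

Keiko directly manages Hiro. Under Hiro: Imani, Gunnar (2). That's 3 in total.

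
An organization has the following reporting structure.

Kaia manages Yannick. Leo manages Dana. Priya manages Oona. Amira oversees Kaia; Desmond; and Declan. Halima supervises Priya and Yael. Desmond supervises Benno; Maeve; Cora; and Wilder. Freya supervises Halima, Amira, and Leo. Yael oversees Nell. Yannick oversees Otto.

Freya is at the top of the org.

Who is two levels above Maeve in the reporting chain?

Maeve reports to Desmond, and Desmond reports to Amira. So Maeve's skip-level manager is Amira.

Amira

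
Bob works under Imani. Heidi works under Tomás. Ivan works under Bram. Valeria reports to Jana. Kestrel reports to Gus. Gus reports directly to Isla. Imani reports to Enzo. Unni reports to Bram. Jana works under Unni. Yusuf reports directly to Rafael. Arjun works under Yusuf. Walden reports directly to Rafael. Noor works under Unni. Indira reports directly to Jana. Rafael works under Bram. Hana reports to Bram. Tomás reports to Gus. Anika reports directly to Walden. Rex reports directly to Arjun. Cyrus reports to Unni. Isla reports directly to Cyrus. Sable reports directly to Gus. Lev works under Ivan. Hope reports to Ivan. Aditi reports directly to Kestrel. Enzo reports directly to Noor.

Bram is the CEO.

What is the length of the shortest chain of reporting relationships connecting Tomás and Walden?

7

Tomás is 5 levels below Bram, and Walden is 2 levels below Bram (their lowest common manager). The shortest path runs up from Tomás to Bram and back down to Walden: 5 + 2 = 7 links.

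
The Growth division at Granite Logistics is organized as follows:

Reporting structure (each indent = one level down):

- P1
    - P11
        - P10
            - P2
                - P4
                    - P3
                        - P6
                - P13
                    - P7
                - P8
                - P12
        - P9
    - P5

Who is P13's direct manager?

P13 reports directly to P2.

P2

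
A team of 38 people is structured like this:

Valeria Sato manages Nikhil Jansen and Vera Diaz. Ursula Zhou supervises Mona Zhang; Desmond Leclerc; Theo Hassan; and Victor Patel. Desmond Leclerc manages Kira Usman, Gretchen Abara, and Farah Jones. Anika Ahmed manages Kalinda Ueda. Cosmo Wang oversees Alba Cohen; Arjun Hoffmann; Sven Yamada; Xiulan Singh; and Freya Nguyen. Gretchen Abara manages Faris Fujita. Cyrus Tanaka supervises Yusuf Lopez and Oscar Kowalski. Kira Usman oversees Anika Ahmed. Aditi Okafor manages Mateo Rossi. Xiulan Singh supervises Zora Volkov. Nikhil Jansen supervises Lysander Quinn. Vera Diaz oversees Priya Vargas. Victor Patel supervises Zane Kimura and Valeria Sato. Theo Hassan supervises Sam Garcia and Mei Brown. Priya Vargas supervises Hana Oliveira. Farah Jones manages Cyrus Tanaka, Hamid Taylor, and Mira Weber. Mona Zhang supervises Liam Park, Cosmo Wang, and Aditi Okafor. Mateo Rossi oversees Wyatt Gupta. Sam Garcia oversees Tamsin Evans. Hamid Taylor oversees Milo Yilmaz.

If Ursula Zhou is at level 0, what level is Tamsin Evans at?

Chain from Tamsin Evans up to Ursula Zhou: Tamsin Evans → Sam Garcia → Theo Hassan → Ursula Zhou. That is 3 steps up, so Tamsin Evans is 3 levels below Ursula Zhou.

3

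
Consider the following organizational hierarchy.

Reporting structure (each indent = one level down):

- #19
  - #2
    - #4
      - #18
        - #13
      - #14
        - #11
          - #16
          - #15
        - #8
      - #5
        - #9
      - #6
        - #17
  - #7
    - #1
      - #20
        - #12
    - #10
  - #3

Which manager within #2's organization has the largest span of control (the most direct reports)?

Direct-report counts within #2's organization: #2 has 1; #4 has 4; #6 has 1; #5 has 1; #14 has 2; #11 has 2; #18 has 1. The largest is 4, held by #4.

#4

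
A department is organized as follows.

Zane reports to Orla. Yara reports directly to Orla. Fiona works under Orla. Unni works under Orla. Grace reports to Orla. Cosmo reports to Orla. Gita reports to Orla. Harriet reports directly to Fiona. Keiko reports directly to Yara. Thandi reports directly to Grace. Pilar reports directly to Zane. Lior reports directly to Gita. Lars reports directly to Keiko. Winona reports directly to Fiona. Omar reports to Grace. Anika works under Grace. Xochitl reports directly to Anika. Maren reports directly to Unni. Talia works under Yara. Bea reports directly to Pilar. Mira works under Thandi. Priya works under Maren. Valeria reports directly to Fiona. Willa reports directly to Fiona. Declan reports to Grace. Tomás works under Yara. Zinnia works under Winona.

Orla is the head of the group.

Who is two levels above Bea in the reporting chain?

Bea reports to Pilar, and Pilar reports to Zane. So Bea's skip-level manager is Zane.

Zane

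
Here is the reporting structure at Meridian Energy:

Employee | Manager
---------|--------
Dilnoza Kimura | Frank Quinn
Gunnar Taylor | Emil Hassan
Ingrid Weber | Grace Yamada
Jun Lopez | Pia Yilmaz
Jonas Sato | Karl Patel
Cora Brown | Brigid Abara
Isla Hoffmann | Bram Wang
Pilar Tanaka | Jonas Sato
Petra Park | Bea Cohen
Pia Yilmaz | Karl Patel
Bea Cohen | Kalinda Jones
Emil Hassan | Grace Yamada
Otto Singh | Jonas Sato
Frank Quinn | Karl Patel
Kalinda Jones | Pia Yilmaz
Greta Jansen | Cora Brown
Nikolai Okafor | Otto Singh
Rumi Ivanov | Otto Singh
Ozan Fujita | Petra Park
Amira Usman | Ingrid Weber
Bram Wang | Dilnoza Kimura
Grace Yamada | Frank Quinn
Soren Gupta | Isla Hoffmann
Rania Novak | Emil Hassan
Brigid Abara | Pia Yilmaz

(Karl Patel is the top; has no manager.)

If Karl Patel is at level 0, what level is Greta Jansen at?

4

Chain from Greta Jansen up to Karl Patel: Greta Jansen → Cora Brown → Brigid Abara → Pia Yilmaz → Karl Patel. That is 4 steps up, so Greta Jansen is 4 levels below Karl Patel.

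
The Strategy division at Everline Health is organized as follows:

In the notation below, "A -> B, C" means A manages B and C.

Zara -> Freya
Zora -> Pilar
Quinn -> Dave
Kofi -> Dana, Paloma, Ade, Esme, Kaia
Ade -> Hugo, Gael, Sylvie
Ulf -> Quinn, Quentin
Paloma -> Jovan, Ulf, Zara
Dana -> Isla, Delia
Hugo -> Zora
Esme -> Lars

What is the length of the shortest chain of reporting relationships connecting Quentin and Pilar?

7

Quentin is 3 levels below Kofi, and Pilar is 4 levels below Kofi (their lowest common manager). The shortest path runs up from Quentin to Kofi and back down to Pilar: 3 + 4 = 7 links.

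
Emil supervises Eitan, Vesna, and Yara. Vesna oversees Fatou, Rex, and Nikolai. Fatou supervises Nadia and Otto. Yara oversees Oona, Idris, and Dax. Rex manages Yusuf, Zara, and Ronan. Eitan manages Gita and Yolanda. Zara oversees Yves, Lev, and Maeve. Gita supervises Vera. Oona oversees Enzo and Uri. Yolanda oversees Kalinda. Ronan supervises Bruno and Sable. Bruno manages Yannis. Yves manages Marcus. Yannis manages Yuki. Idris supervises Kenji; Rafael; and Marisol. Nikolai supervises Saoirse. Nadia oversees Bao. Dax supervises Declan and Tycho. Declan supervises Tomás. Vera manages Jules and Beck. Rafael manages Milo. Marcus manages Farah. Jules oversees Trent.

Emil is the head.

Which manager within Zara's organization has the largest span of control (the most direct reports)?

Zara

Direct-report counts within Zara's organization: Zara has 3; Yves has 1; Marcus has 1. The largest is 3, held by Zara.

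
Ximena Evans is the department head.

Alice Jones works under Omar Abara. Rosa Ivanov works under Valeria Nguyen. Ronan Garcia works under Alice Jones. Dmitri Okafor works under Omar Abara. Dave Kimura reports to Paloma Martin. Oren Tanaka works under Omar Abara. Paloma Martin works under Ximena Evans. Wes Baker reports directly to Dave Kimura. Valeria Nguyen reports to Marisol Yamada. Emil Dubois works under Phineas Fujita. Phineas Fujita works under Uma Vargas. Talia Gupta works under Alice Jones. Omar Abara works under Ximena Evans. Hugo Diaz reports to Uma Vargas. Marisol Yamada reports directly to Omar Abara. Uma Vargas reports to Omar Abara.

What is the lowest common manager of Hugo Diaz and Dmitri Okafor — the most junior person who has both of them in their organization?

Omar Abara

Hugo Diaz's chain of managers is Uma Vargas, Omar Abara, Ximena Evans. Dmitri Okafor's chain of managers is Omar Abara, Ximena Evans. The first manager that appears in both chains is Omar Abara.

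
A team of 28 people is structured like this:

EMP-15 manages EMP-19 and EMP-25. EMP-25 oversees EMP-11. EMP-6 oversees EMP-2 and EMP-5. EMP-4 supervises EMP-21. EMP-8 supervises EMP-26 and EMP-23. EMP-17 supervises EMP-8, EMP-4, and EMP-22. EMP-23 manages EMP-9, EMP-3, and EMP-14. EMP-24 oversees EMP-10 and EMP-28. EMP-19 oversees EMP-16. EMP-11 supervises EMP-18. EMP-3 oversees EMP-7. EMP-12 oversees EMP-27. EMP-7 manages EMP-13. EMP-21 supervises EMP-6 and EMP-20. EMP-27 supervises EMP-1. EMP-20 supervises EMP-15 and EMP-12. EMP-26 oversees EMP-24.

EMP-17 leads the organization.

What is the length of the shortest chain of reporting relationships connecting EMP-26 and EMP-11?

8

EMP-26 is 2 levels below EMP-17, and EMP-11 is 6 levels below EMP-17 (their lowest common manager). The shortest path runs up from EMP-26 to EMP-17 and back down to EMP-11: 2 + 6 = 8 links.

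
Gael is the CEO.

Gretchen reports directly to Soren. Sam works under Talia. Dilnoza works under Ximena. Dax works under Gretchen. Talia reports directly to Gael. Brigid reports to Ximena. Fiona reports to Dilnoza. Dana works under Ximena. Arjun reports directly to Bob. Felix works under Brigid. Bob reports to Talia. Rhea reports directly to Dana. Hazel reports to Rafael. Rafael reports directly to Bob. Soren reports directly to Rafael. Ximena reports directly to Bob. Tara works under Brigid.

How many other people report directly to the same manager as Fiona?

0

Fiona reports to Dilnoza, and Dilnoza has no other direct reports. Fiona has 0 peers.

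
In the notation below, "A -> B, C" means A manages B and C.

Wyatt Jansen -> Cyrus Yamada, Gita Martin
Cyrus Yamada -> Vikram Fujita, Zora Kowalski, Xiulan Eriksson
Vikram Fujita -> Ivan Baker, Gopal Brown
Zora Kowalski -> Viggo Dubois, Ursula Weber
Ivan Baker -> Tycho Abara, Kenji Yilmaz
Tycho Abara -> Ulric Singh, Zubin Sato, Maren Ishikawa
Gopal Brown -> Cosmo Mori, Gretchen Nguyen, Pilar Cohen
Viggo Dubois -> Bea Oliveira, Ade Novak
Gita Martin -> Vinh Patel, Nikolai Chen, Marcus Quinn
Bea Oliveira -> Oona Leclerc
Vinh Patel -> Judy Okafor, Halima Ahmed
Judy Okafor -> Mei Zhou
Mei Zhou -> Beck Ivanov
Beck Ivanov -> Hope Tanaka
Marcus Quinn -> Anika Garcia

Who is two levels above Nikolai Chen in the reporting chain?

Wyatt Jansen

Nikolai Chen reports to Gita Martin, and Gita Martin reports to Wyatt Jansen. So Nikolai Chen's skip-level manager is Wyatt Jansen.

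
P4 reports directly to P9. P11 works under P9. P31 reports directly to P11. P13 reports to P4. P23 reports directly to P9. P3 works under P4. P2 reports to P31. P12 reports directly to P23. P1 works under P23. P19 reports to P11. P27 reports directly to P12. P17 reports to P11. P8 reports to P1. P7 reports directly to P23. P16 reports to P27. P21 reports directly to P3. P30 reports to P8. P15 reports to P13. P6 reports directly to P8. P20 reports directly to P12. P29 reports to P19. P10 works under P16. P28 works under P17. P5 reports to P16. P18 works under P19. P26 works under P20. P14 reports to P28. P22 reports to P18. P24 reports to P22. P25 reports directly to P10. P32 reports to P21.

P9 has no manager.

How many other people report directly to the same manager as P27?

1

P27 reports to P12. P12's other direct reports are P20 — 1 peer.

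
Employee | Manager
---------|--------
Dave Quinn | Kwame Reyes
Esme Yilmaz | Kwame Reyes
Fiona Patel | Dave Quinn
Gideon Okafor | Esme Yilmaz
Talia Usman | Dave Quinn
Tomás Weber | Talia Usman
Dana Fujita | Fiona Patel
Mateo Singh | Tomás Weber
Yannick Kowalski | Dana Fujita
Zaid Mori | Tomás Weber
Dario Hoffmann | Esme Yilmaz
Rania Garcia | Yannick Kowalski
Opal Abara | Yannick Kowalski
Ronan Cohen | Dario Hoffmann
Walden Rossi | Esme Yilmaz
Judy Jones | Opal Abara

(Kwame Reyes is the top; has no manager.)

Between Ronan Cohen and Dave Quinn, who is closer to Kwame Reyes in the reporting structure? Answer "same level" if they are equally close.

Ronan Cohen is 3 levels below Kwame Reyes; Dave Quinn is 1. Dave Quinn is higher.

Dave Quinn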